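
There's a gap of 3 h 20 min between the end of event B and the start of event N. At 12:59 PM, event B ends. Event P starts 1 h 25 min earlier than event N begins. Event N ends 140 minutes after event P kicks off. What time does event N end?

5:14 PM

Event N starts at 12:59 PM + 200 min = 4:19 PM.
Event P starts at 4:19 PM − 85 min = 2:54 PM.
Event N ends at 2:54 PM + 140 min = 5:14 PM.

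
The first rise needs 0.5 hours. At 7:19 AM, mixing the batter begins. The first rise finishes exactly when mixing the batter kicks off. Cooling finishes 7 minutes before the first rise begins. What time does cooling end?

The first rise ends at 7:19 AM.
The first rise starts at 7:19 AM − 30 min = 6:49 AM.
Cooling ends at 6:49 AM − 7 min = 6:42 AM.

6:42 AM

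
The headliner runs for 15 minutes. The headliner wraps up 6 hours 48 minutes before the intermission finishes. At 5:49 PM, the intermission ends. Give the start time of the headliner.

The headliner ends at 5:49 PM − 408 min = 11:01 AM.
The headliner starts at 11:01 AM − 15 min = 10:46 AM.

10:46 AM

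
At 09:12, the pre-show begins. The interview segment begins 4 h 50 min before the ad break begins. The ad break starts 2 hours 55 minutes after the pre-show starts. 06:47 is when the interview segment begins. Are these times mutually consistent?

The ad break starts at 09:12 + 175 min = 12:07.
The interview segment starts at 12:07 − 290 min = 07:17.
But the interview segment is also said to start at 06:47 — a 30-minute conflict.

No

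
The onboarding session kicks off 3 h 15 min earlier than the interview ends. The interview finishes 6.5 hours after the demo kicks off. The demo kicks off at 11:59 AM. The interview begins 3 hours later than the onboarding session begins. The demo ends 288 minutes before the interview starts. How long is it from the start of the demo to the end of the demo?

The interview ends at 11:59 AM + 390 min = 6:29 PM.
The onboarding session starts at 6:29 PM − 195 min = 3:14 PM.
The interview starts at 3:14 PM + 180 min = 6:14 PM.
The demo ends at 6:14 PM − 288 min = 1:26 PM.
From 11:59 AM to 1:26 PM is 87 minutes.

87 minutes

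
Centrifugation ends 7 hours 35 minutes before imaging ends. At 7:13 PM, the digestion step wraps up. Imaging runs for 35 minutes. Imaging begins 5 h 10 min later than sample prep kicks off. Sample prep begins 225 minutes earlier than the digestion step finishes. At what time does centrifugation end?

1:38 PM

Sample prep starts at 7:13 PM − 225 min = 3:28 PM.
Imaging starts at 3:28 PM + 310 min = 8:38 PM.
Imaging ends at 8:38 PM + 35 min = 9:13 PM.
Centrifugation ends at 9:13 PM − 455 min = 1:38 PM.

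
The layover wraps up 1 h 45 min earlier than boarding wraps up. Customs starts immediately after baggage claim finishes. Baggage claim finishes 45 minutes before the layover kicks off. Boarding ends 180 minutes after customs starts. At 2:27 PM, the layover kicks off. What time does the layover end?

2:57 PM

Baggage claim ends at 2:27 PM − 45 min = 1:42 PM.
So customs starts at 1:42 PM.
Boarding ends at 1:42 PM + 180 min = 4:42 PM.
The layover ends at 4:42 PM − 105 min = 2:57 PM.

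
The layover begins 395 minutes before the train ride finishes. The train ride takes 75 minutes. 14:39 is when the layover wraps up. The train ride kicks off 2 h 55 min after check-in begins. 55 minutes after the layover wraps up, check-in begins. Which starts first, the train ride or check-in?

Check-in starts at 14:39 + 55 min = 15:34.
The train ride starts at 15:34 + 175 min = 18:29.
The train ride starts at 18:29 and check-in starts at 15:34, so check-in is first.

check-in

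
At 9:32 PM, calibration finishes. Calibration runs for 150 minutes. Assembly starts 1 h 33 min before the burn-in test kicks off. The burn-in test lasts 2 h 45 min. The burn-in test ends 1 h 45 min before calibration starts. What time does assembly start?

Calibration starts at 9:32 PM − 150 min = 7:02 PM.
The burn-in test ends at 7:02 PM − 105 min = 5:17 PM.
The burn-in test starts at 5:17 PM − 165 min = 2:32 PM.
Assembly starts at 2:32 PM − 93 min = 12:59 PM.

12:59 PM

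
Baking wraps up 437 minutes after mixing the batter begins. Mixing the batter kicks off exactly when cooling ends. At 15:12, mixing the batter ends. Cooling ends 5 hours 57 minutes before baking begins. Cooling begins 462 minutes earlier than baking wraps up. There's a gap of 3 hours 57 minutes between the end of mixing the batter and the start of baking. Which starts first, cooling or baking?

cooling

Baking starts at 15:12 + 237 min = 19:09.
Cooling ends at 19:09 − 357 min = 13:12.
So mixing the batter starts at 13:12.
Baking ends at 13:12 + 437 min = 20:29.
Cooling starts at 20:29 − 462 min = 12:47.
Cooling starts at 12:47 and baking starts at 19:09, so cooling is first.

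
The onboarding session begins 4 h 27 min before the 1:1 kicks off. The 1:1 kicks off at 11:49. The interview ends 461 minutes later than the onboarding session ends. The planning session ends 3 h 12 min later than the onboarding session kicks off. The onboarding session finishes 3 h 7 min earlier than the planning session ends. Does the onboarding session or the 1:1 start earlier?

the onboarding session

The onboarding session starts at 11:49 − 267 min = 07:22.
The onboarding session starts at 07:22 and the 1:1 starts at 11:49, so the onboarding session is first.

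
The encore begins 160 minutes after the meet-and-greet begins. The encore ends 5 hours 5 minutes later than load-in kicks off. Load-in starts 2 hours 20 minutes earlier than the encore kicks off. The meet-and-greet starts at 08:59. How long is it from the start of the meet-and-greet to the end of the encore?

The encore starts at 08:59 + 160 min = 11:39.
Load-in starts at 11:39 − 140 min = 09:19.
The encore ends at 09:19 + 305 min = 14:24.
From 08:59 to 14:24 is 325 minutes.

325 minutes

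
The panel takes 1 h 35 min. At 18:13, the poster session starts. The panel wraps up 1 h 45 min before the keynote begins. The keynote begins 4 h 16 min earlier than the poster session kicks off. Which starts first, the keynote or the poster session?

The keynote starts at 18:13 − 256 min = 13:57.
The keynote starts at 13:57 and the poster session starts at 18:13, so the keynote is first.

the keynote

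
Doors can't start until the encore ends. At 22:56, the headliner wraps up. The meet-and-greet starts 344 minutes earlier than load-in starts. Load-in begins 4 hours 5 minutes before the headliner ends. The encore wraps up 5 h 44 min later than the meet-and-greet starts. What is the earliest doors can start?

Load-in starts at 22:56 − 245 min = 18:51.
The meet-and-greet starts at 18:51 − 344 min = 13:07.
The encore ends at 13:07 + 344 min = 18:51.
Doors is bounded by the encore, so the earliest it can start is 18:51.

18:51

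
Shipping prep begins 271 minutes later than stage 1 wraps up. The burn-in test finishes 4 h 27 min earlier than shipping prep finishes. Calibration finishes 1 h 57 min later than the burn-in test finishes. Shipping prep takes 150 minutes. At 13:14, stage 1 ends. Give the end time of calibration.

17:45

Shipping prep starts at 13:14 + 271 min = 17:45.
Shipping prep ends at 17:45 + 150 min = 20:15.
The burn-in test ends at 20:15 − 267 min = 15:48.
Calibration ends at 15:48 + 117 min = 17:45.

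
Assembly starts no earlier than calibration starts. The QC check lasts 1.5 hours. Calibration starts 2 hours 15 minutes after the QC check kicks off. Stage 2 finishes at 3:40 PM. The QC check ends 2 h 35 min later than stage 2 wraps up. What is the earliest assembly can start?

The QC check ends at 3:40 PM + 155 min = 6:15 PM.
The QC check starts at 6:15 PM − 90 min = 4:45 PM.
Calibration starts at 4:45 PM + 135 min = 7:00 PM.
Assembly is bounded by calibration, so the earliest it can start is 7:00 PM.

7:00 PM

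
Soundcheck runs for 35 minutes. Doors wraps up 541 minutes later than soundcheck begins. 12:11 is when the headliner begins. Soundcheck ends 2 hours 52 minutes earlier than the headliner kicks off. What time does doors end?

Soundcheck ends at 12:11 − 172 min = 09:19.
Soundcheck starts at 09:19 − 35 min = 08:44.
Doors ends at 08:44 + 541 min = 17:45.

17:45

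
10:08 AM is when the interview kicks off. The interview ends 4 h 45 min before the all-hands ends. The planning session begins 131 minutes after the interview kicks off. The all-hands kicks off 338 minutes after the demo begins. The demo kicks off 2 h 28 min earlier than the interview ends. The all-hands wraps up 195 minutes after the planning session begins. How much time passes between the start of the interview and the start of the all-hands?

The planning session starts at 10:08 AM + 131 min = 12:19 PM.
The all-hands ends at 12:19 PM + 195 min = 3:34 PM.
The interview ends at 3:34 PM − 285 min = 10:49 AM.
The demo starts at 10:49 AM − 148 min = 8:21 AM.
The all-hands starts at 8:21 AM + 338 min = 1:59 PM.
From 10:08 AM to 1:59 PM is 3 hours 51 minutes.

3 hours 51 minutes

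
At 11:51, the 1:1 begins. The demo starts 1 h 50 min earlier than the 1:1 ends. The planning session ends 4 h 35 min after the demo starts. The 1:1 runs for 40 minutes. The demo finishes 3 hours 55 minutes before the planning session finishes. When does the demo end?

The 1:1 ends at 11:51 + 40 min = 12:31.
The demo starts at 12:31 − 110 min = 10:41.
The planning session ends at 10:41 + 275 min = 15:16.
The demo ends at 15:16 − 235 min = 11:21.

11:21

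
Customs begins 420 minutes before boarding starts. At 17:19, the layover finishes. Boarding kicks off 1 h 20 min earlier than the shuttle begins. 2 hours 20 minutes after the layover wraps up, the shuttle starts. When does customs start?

11:19

The shuttle starts at 17:19 + 140 min = 19:39.
Boarding starts at 19:39 − 80 min = 18:19.
Customs starts at 18:19 − 420 min = 11:19.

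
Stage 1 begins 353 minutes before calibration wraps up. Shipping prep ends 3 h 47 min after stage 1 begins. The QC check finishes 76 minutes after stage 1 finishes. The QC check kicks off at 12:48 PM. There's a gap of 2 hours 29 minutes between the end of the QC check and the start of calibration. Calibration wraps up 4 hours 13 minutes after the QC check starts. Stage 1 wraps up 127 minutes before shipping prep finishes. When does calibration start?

Calibration ends at 12:48 PM + 253 min = 5:01 PM.
Stage 1 starts at 5:01 PM − 353 min = 11:08 AM.
Shipping prep ends at 11:08 AM + 227 min = 2:55 PM.
Stage 1 ends at 2:55 PM − 127 min = 12:48 PM.
The QC check ends at 12:48 PM + 76 min = 2:04 PM.
Calibration starts at 2:04 PM + 149 min = 4:33 PM.

4:33 PM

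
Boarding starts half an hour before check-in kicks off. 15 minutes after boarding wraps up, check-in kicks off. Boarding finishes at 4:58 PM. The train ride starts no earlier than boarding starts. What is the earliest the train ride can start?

Check-in starts at 4:58 PM + 15 min = 5:13 PM.
Boarding starts at 5:13 PM − 30 min = 4:43 PM.
The train ride is bounded by boarding, so the earliest it can start is 4:43 PM.

4:43 PM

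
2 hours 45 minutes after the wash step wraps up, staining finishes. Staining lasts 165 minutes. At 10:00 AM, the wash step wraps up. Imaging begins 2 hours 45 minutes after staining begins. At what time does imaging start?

12:45 PM

Staining ends at 10:00 AM + 165 min = 12:45 PM.
Staining starts at 12:45 PM − 165 min = 10:00 AM.
Imaging starts at 10:00 AM + 165 min = 12:45 PM.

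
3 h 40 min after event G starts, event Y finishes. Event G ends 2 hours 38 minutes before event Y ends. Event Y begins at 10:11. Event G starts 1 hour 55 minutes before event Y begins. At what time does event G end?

09:18

Event G starts at 10:11 − 115 min = 08:16.
Event Y ends at 08:16 + 220 min = 11:56.
Event G ends at 11:56 − 158 min = 09:18.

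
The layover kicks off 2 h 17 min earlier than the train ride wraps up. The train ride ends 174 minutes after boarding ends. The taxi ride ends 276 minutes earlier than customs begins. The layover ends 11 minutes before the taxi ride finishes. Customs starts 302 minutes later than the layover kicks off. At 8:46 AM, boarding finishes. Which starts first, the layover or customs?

the layover

The train ride ends at 8:46 AM + 174 min = 11:40 AM.
The layover starts at 11:40 AM − 137 min = 9:23 AM.
Customs starts at 9:23 AM + 302 min = 2:25 PM.
The layover starts at 9:23 AM and customs starts at 2:25 PM, so the layover is first.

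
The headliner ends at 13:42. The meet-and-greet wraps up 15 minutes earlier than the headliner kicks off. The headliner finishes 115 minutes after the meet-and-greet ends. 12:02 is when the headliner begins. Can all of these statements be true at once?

Yes

The meet-and-greet ends at 12:02 − 15 min = 11:47.
The headliner ends at 11:47 + 115 min = 13:42.
That matches the stated 13:42, so the schedule is consistent.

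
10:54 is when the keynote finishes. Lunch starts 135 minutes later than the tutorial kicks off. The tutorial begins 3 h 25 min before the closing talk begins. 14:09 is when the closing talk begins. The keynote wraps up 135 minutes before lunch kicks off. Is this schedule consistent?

No

The tutorial starts at 14:09 − 205 min = 10:44.
Lunch starts at 10:44 + 135 min = 12:59.
The keynote ends at 12:59 − 135 min = 10:44.
But the keynote is also said to end at 10:54 — a 10-minute conflict.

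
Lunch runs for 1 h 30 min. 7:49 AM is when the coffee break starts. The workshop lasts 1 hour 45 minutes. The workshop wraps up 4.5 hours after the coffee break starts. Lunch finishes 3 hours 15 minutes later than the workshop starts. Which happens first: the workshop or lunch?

the workshop

The workshop ends at 7:49 AM + 270 min = 12:19 PM.
The workshop starts at 12:19 PM − 105 min = 10:34 AM.
Lunch ends at 10:34 AM + 195 min = 1:49 PM.
Lunch starts at 1:49 PM − 90 min = 12:19 PM.
The workshop starts at 10:34 AM and lunch starts at 12:19 PM, so the workshop is first.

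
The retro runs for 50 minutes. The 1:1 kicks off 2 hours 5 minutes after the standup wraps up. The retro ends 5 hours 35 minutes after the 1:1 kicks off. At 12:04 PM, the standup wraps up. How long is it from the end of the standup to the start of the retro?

410 minutes

The 1:1 starts at 12:04 PM + 125 min = 2:09 PM.
The retro ends at 2:09 PM + 335 min = 7:44 PM.
The retro starts at 7:44 PM − 50 min = 6:54 PM.
From 12:04 PM to 6:54 PM is 410 minutes.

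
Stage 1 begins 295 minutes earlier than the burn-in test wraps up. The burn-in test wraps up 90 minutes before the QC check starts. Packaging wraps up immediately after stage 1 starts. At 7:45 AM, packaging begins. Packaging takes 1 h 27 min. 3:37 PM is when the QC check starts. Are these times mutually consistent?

Yes

The burn-in test ends at 3:37 PM − 90 min = 2:07 PM.
Stage 1 starts at 2:07 PM − 295 min = 9:12 AM.
So packaging ends at 9:12 AM.
Packaging starts at 9:12 AM − 87 min = 7:45 AM.
That matches the stated 7:45 AM, so the schedule is consistent.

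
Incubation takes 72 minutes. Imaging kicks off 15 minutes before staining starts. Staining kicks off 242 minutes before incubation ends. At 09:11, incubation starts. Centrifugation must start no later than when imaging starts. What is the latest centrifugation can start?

06:06

Incubation ends at 09:11 + 72 min = 10:23.
Staining starts at 10:23 − 242 min = 06:21.
Imaging starts at 06:21 − 15 min = 06:06.
Centrifugation is bounded by imaging, so the latest it can start is 06:06.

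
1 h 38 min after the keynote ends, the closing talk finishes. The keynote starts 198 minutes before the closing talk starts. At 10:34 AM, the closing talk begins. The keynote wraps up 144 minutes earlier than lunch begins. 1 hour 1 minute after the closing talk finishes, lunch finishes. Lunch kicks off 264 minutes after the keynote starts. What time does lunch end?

11:55 AM

The keynote starts at 10:34 AM − 198 min = 7:16 AM.
Lunch starts at 7:16 AM + 264 min = 11:40 AM.
The keynote ends at 11:40 AM − 144 min = 9:16 AM.
The closing talk ends at 9:16 AM + 98 min = 10:54 AM.
Lunch ends at 10:54 AM + 61 min = 11:55 AM.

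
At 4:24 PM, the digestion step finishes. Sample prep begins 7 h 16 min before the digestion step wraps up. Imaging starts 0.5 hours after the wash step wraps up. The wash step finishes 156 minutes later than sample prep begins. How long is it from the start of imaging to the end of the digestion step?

4 h 10 min

Sample prep starts at 4:24 PM − 436 min = 9:08 AM.
The wash step ends at 9:08 AM + 156 min = 11:44 AM.
Imaging starts at 11:44 AM + 30 min = 12:14 PM.
From 12:14 PM to 4:24 PM is 4 h 10 min.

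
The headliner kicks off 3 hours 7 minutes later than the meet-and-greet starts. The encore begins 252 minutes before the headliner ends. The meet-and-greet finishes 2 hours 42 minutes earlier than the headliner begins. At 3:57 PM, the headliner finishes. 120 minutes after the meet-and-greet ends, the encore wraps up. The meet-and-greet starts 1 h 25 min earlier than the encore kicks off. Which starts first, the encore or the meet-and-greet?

the meet-and-greet

The encore starts at 3:57 PM − 252 min = 11:45 AM.
The meet-and-greet starts at 11:45 AM − 85 min = 10:20 AM.
The encore starts at 11:45 AM and the meet-and-greet starts at 10:20 AM, so the meet-and-greet is first.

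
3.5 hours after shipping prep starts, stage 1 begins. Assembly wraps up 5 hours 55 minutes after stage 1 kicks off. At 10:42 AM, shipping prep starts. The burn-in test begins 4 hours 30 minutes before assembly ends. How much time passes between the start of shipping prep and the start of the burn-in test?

4 h 55 min

Stage 1 starts at 10:42 AM + 210 min = 2:12 PM.
Assembly ends at 2:12 PM + 355 min = 8:07 PM.
The burn-in test starts at 8:07 PM − 270 min = 3:37 PM.
From 10:42 AM to 3:37 PM is 4 h 55 min.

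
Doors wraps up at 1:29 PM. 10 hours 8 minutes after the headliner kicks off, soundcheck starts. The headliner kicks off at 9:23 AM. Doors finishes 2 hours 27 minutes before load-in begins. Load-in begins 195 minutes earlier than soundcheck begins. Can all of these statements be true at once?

Soundcheck starts at 9:23 AM + 608 min = 7:31 PM.
Load-in starts at 7:31 PM − 195 min = 4:16 PM.
Doors ends at 4:16 PM − 147 min = 1:49 PM.
But doors is also said to end at 1:29 PM — a 20-minute conflict.

No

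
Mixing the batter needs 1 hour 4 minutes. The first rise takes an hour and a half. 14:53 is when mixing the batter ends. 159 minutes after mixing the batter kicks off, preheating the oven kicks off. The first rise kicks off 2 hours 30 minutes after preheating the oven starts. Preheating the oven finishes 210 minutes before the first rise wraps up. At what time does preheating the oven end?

16:58

Mixing the batter starts at 14:53 − 64 min = 13:49.
Preheating the oven starts at 13:49 + 159 min = 16:28.
The first rise starts at 16:28 + 150 min = 18:58.
The first rise ends at 18:58 + 90 min = 20:28.
Preheating the oven ends at 20:28 − 210 min = 16:58.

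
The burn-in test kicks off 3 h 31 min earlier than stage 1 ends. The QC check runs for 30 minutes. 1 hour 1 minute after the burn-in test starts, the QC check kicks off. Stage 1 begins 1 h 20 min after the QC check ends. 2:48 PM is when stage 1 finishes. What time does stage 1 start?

The burn-in test starts at 2:48 PM − 211 min = 11:17 AM.
The QC check starts at 11:17 AM + 61 min = 12:18 PM.
The QC check ends at 12:18 PM + 30 min = 12:48 PM.
Stage 1 starts at 12:48 PM + 80 min = 2:08 PM.

2:08 PM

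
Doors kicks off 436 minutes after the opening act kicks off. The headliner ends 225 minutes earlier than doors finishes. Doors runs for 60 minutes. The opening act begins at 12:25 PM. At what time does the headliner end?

Doors starts at 12:25 PM + 436 min = 7:41 PM.
Doors ends at 7:41 PM + 60 min = 8:41 PM.
The headliner ends at 8:41 PM − 225 min = 4:56 PM.

4:56 PM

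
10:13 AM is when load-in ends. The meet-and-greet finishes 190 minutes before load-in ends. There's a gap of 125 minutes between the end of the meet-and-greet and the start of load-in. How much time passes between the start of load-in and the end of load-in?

1 h 5 min

The meet-and-greet ends at 10:13 AM − 190 min = 7:03 AM.
Load-in starts at 7:03 AM + 125 min = 9:08 AM.
From 9:08 AM to 10:13 AM is 1 h 5 min.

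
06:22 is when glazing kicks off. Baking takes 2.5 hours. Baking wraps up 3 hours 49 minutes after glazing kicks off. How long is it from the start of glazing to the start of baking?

Baking ends at 06:22 + 229 min = 10:11.
Baking starts at 10:11 − 150 min = 07:41.
From 06:22 to 07:41 is 1 h 19 min.

1 h 19 min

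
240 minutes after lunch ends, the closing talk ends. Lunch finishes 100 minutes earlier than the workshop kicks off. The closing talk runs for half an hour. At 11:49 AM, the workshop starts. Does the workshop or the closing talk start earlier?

the workshop

Lunch ends at 11:49 AM − 100 min = 10:09 AM.
The closing talk ends at 10:09 AM + 240 min = 2:09 PM.
The closing talk starts at 2:09 PM − 30 min = 1:39 PM.
The workshop starts at 11:49 AM and the closing talk starts at 1:39 PM, so the workshop is first.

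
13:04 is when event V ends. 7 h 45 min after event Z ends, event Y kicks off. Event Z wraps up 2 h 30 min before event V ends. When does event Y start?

Event Z ends at 13:04 − 150 min = 10:34.
Event Y starts at 10:34 + 465 min = 18:19.

18:19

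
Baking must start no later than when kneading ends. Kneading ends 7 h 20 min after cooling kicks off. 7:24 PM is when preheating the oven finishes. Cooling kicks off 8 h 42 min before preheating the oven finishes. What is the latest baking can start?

Cooling starts at 7:24 PM − 522 min = 10:42 AM.
Kneading ends at 10:42 AM + 440 min = 6:02 PM.
Baking is bounded by kneading, so the latest it can start is 6:02 PM.

6:02 PM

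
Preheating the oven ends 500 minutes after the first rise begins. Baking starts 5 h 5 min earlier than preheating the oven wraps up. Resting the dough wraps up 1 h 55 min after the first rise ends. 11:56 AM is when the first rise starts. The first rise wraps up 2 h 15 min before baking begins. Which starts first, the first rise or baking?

Preheating the oven ends at 11:56 AM + 500 min = 8:16 PM.
Baking starts at 8:16 PM − 305 min = 3:11 PM.
The first rise starts at 11:56 AM and baking starts at 3:11 PM, so the first rise is first.

the first rise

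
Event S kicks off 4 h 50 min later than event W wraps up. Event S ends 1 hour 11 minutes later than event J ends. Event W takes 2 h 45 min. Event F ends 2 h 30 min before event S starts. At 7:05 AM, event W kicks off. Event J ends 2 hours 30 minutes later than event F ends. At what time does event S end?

Event W ends at 7:05 AM + 165 min = 9:50 AM.
Event S starts at 9:50 AM + 290 min = 2:40 PM.
Event F ends at 2:40 PM − 150 min = 12:10 PM.
Event J ends at 12:10 PM + 150 min = 2:40 PM.
Event S ends at 2:40 PM + 71 min = 3:51 PM.

3:51 PM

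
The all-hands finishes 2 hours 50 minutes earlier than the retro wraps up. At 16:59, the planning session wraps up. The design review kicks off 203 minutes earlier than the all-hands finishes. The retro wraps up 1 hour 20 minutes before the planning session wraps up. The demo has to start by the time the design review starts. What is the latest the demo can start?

The retro ends at 16:59 − 80 min = 15:39.
The all-hands ends at 15:39 − 170 min = 12:49.
The design review starts at 12:49 − 203 min = 09:26.
The demo is bounded by the design review, so the latest it can start is 09:26.

09:26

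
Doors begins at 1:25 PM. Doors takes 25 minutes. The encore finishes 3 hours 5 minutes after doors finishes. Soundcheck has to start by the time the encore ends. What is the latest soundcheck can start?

4:55 PM

Doors ends at 1:25 PM + 25 min = 1:50 PM.
The encore ends at 1:50 PM + 185 min = 4:55 PM.
Soundcheck is bounded by the encore, so the latest it can start is 4:55 PM.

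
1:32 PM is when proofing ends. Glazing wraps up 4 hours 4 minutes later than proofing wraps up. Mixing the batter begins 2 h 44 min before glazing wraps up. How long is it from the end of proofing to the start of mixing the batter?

Glazing ends at 1:32 PM + 244 min = 5:36 PM.
Mixing the batter starts at 5:36 PM − 164 min = 2:52 PM.
From 1:32 PM to 2:52 PM is 1 hour 20 minutes.

1 hour 20 minutes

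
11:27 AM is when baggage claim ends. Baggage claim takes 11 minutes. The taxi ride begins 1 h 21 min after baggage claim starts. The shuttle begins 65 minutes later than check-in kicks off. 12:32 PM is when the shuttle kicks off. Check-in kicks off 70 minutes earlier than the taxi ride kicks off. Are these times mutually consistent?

Baggage claim starts at 11:27 AM − 11 min = 11:16 AM.
The taxi ride starts at 11:16 AM + 81 min = 12:37 PM.
Check-in starts at 12:37 PM − 70 min = 11:27 AM.
The shuttle starts at 11:27 AM + 65 min = 12:32 PM.
That matches the stated 12:32 PM, so the schedule is consistent.

Yes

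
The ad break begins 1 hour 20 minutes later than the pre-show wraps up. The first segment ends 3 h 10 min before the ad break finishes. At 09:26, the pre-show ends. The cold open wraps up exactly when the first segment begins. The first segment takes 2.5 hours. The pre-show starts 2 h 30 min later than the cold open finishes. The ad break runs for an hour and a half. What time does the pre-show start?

The ad break starts at 09:26 + 80 min = 10:46.
The ad break ends at 10:46 + 90 min = 12:16.
The first segment ends at 12:16 − 190 min = 09:06.
The first segment starts at 09:06 − 150 min = 06:36.
So the cold open ends at 06:36.
The pre-show starts at 06:36 + 150 min = 09:06.

09:06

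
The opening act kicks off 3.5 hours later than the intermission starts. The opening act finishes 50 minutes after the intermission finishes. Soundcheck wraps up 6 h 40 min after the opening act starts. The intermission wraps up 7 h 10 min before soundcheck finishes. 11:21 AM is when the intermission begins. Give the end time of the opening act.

3:11 PM

The opening act starts at 11:21 AM + 210 min = 2:51 PM.
Soundcheck ends at 2:51 PM + 400 min = 9:31 PM.
The intermission ends at 9:31 PM − 430 min = 2:21 PM.
The opening act ends at 2:21 PM + 50 min = 3:11 PM.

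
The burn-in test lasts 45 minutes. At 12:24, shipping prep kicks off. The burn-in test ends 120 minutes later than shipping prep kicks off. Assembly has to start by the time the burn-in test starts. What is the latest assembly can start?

The burn-in test ends at 12:24 + 120 min = 14:24.
The burn-in test starts at 14:24 − 45 min = 13:39.
Assembly is bounded by the burn-in test, so the latest it can start is 13:39.

13:39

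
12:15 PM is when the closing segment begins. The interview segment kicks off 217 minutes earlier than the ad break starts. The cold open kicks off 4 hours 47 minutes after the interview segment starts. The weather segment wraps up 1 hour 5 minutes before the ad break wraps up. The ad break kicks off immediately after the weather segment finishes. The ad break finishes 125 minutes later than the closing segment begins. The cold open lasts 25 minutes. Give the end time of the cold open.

2:50 PM

The ad break ends at 12:15 PM + 125 min = 2:20 PM.
The weather segment ends at 2:20 PM − 65 min = 1:15 PM.
So the ad break starts at 1:15 PM.
The interview segment starts at 1:15 PM − 217 min = 9:38 AM.
The cold open starts at 9:38 AM + 287 min = 2:25 PM.
The cold open ends at 2:25 PM + 25 min = 2:50 PM.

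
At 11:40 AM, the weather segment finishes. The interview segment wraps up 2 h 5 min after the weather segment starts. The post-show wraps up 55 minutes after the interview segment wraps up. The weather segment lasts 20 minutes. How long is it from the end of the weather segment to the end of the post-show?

2 h 40 min

The weather segment starts at 11:40 AM − 20 min = 11:20 AM.
The interview segment ends at 11:20 AM + 125 min = 1:25 PM.
The post-show ends at 1:25 PM + 55 min = 2:20 PM.
From 11:40 AM to 2:20 PM is 2 h 40 min.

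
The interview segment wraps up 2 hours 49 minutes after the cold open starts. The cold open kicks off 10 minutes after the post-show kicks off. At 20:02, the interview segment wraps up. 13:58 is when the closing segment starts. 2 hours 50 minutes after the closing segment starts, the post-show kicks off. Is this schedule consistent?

No

The post-show starts at 13:58 + 170 min = 16:48.
The cold open starts at 16:48 + 10 min = 16:58.
The interview segment ends at 16:58 + 169 min = 19:47.
But the interview segment is also said to end at 20:02 — a 15-minute conflict.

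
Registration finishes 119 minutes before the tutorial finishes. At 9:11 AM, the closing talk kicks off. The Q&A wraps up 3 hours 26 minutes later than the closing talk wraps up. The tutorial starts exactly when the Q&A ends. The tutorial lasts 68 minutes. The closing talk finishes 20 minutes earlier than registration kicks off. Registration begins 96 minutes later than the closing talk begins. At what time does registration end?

1:02 PM

Registration starts at 9:11 AM + 96 min = 10:47 AM.
The closing talk ends at 10:47 AM − 20 min = 10:27 AM.
The Q&A ends at 10:27 AM + 206 min = 1:53 PM.
So the tutorial starts at 1:53 PM.
The tutorial ends at 1:53 PM + 68 min = 3:01 PM.
Registration ends at 3:01 PM − 119 min = 1:02 PM.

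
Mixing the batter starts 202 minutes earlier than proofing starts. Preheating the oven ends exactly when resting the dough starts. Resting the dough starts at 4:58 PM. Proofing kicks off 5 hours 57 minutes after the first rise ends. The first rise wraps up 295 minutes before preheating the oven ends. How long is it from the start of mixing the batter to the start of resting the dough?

2 h 20 min

Preheating the oven ends at 4:58 PM.
The first rise ends at 4:58 PM − 295 min = 12:03 PM.
Proofing starts at 12:03 PM + 357 min = 6:00 PM.
Mixing the batter starts at 6:00 PM − 202 min = 2:38 PM.
From 2:38 PM to 4:58 PM is 2 h 20 min.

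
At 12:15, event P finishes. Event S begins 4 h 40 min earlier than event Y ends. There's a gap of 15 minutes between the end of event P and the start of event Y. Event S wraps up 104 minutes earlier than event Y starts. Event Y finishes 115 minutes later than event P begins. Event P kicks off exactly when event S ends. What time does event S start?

Event Y starts at 12:15 + 15 min = 12:30.
Event S ends at 12:30 − 104 min = 10:46.
So event P starts at 10:46.
Event Y ends at 10:46 + 115 min = 12:41.
Event S starts at 12:41 − 280 min = 08:01.

08:01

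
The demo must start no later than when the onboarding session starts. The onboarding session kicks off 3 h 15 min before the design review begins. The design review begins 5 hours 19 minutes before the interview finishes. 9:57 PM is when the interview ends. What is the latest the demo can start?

1:23 PM

The design review starts at 9:57 PM − 319 min = 4:38 PM.
The onboarding session starts at 4:38 PM − 195 min = 1:23 PM.
The demo is bounded by the onboarding session, so the latest it can start is 1:23 PM.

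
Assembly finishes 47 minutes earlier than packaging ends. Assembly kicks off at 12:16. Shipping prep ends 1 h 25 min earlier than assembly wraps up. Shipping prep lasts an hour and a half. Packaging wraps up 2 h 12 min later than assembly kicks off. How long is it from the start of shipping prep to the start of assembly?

Packaging ends at 12:16 + 132 min = 14:28.
Assembly ends at 14:28 − 47 min = 13:41.
Shipping prep ends at 13:41 − 85 min = 12:16.
Shipping prep starts at 12:16 − 90 min = 10:46.
From 10:46 to 12:16 is 90 minutes.

90 minutes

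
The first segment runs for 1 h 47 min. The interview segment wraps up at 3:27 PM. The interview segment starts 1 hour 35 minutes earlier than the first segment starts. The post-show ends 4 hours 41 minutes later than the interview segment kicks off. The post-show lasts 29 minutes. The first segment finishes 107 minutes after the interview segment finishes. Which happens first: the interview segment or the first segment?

The first segment ends at 3:27 PM + 107 min = 5:14 PM.
The first segment starts at 5:14 PM − 107 min = 3:27 PM.
The interview segment starts at 3:27 PM − 95 min = 1:52 PM.
The interview segment starts at 1:52 PM and the first segment starts at 3:27 PM, so the interview segment is first.

the interview segment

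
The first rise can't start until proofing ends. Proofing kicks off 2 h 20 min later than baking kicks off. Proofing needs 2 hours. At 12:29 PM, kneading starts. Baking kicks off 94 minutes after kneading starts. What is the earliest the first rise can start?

6:23 PM

Baking starts at 12:29 PM + 94 min = 2:03 PM.
Proofing starts at 2:03 PM + 140 min = 4:23 PM.
Proofing ends at 4:23 PM + 120 min = 6:23 PM.
The first rise is bounded by proofing, so the earliest it can start is 6:23 PM.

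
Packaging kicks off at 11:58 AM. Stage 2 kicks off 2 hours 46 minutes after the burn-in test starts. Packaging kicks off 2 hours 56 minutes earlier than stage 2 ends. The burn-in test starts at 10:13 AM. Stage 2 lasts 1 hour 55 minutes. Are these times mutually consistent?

Stage 2 starts at 10:13 AM + 166 min = 12:59 PM.
Stage 2 ends at 12:59 PM + 115 min = 2:54 PM.
Packaging starts at 2:54 PM − 176 min = 11:58 AM.
That matches the stated 11:58 AM, so the schedule is consistent.

Yes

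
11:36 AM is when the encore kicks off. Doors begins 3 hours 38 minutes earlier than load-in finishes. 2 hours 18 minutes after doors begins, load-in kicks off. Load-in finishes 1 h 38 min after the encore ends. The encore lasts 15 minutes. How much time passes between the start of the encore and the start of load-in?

33 minutes

The encore ends at 11:36 AM + 15 min = 11:51 AM.
Load-in ends at 11:51 AM + 98 min = 1:29 PM.
Doors starts at 1:29 PM − 218 min = 9:51 AM.
Load-in starts at 9:51 AM + 138 min = 12:09 PM.
From 11:36 AM to 12:09 PM is 33 minutes.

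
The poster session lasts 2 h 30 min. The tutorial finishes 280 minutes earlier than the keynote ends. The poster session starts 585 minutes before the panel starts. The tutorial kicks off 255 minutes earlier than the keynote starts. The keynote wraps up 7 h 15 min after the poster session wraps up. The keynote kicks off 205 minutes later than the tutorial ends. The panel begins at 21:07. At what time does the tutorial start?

The poster session starts at 21:07 − 585 min = 11:22.
The poster session ends at 11:22 + 150 min = 13:52.
The keynote ends at 13:52 + 435 min = 21:07.
The tutorial ends at 21:07 − 280 min = 16:27.
The keynote starts at 16:27 + 205 min = 19:52.
The tutorial starts at 19:52 − 255 min = 15:37.

15:37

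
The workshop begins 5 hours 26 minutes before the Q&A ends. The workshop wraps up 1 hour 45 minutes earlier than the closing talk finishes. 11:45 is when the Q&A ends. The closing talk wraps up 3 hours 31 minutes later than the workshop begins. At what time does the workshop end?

08:05

The workshop starts at 11:45 − 326 min = 06:19.
The closing talk ends at 06:19 + 211 min = 09:50.
The workshop ends at 09:50 − 105 min = 08:05.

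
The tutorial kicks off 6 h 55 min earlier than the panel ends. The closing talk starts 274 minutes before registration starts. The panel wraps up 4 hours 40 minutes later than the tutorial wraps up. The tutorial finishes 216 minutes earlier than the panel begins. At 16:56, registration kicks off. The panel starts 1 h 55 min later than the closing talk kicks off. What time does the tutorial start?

08:26

The closing talk starts at 16:56 − 274 min = 12:22.
The panel starts at 12:22 + 115 min = 14:17.
The tutorial ends at 14:17 − 216 min = 10:41.
The panel ends at 10:41 + 280 min = 15:21.
The tutorial starts at 15:21 − 415 min = 08:26.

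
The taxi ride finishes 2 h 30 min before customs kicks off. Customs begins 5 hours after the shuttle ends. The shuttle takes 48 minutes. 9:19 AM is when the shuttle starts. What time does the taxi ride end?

12:37 PM

The shuttle ends at 9:19 AM + 48 min = 10:07 AM.
Customs starts at 10:07 AM + 300 min = 3:07 PM.
The taxi ride ends at 3:07 PM − 150 min = 12:37 PM.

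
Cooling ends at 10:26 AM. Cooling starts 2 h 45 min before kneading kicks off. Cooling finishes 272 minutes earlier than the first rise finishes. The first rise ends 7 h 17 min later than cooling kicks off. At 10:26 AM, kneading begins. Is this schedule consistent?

Yes

Cooling starts at 10:26 AM − 165 min = 7:41 AM.
The first rise ends at 7:41 AM + 437 min = 2:58 PM.
Cooling ends at 2:58 PM − 272 min = 10:26 AM.
That matches the stated 10:26 AM, so the schedule is consistent.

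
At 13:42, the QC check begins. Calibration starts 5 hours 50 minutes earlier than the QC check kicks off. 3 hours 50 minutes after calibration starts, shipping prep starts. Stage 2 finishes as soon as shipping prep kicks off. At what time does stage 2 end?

Calibration starts at 13:42 − 350 min = 07:52.
Shipping prep starts at 07:52 + 230 min = 11:42.
So stage 2 ends at 11:42.

11:42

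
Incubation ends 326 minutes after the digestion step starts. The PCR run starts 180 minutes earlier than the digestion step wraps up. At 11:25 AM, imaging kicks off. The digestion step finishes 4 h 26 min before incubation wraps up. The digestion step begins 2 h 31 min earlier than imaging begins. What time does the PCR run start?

6:54 AM

The digestion step starts at 11:25 AM − 151 min = 8:54 AM.
Incubation ends at 8:54 AM + 326 min = 2:20 PM.
The digestion step ends at 2:20 PM − 266 min = 9:54 AM.
The PCR run starts at 9:54 AM − 180 min = 6:54 AM.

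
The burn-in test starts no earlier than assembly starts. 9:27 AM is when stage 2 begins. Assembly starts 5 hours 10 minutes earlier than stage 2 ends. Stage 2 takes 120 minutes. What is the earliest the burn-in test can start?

Stage 2 ends at 9:27 AM + 120 min = 11:27 AM.
Assembly starts at 11:27 AM − 310 min = 6:17 AM.
The burn-in test is bounded by assembly, so the earliest it can start is 6:17 AM.

6:17 AM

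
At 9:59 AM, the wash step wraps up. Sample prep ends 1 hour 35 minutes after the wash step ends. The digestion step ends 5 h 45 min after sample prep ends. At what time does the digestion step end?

5:19 PM

Sample prep ends at 9:59 AM + 95 min = 11:34 AM.
The digestion step ends at 11:34 AM + 345 min = 5:19 PM.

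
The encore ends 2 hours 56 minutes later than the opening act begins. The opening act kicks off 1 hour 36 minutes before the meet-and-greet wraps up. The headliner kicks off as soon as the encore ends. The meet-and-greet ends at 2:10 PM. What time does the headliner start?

3:30 PM

The opening act starts at 2:10 PM − 96 min = 12:34 PM.
The encore ends at 12:34 PM + 176 min = 3:30 PM.
So the headliner starts at 3:30 PM.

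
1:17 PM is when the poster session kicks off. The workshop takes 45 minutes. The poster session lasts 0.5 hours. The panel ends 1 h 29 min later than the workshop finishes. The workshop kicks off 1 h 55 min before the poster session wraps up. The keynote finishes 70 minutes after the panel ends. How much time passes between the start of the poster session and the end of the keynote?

The poster session ends at 1:17 PM + 30 min = 1:47 PM.
The workshop starts at 1:47 PM − 115 min = 11:52 AM.
The workshop ends at 11:52 AM + 45 min = 12:37 PM.
The panel ends at 12:37 PM + 89 min = 2:06 PM.
The keynote ends at 2:06 PM + 70 min = 3:16 PM.
From 1:17 PM to 3:16 PM is 1 hour 59 minutes.

1 hour 59 minutes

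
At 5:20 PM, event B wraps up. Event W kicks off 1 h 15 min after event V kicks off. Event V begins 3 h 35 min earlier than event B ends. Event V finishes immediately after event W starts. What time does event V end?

Event V starts at 5:20 PM − 215 min = 1:45 PM.
Event W starts at 1:45 PM + 75 min = 3:00 PM.
So event V ends at 3:00 PM.

3:00 PM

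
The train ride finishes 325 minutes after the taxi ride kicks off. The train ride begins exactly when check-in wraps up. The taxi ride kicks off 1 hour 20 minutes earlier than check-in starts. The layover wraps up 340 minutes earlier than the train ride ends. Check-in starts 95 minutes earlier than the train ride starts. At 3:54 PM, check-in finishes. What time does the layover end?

12:44 PM

The train ride starts at 3:54 PM.
Check-in starts at 3:54 PM − 95 min = 2:19 PM.
The taxi ride starts at 2:19 PM − 80 min = 12:59 PM.
The train ride ends at 12:59 PM + 325 min = 6:24 PM.
The layover ends at 6:24 PM − 340 min = 12:44 PM.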